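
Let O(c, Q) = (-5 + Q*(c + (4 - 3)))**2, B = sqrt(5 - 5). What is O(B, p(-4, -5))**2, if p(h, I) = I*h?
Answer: 50625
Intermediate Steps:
B = 0 (B = sqrt(0) = 0)
O(c, Q) = (-5 + Q*(1 + c))**2 (O(c, Q) = (-5 + Q*(c + 1))**2 = (-5 + Q*(1 + c))**2)
O(B, p(-4, -5))**2 = ((-5 - 5*(-4) - 5*(-4)*0)**2)**2 = ((-5 + 20 + 20*0)**2)**2 = ((-5 + 20 + 0)**2)**2 = (15**2)**2 = 225**2 = 50625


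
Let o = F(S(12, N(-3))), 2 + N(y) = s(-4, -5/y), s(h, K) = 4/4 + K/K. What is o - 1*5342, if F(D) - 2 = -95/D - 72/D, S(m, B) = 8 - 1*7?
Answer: -5507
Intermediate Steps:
s(h, K) = 2 (s(h, K) = 4*(¼) + 1 = 1 + 1 = 2)
N(y) = 0 (N(y) = -2 + 2 = 0)
S(m, B) = 1 (S(m, B) = 8 - 7 = 1)
F(D) = 2 - 167/D (F(D) = 2 + (-95/D - 72/D) = 2 - 167/D)
o = -165 (o = 2 - 167/1 = 2 - 167*1 = 2 - 167 = -165)
o - 1*5342 = -165 - 1*5342 = -165 - 5342 = -5507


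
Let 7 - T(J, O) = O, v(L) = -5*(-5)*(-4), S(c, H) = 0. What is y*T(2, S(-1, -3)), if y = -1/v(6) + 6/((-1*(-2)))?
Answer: 2107/100 ≈ 21.070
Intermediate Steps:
v(L) = -100 (v(L) = 25*(-4) = -100)
T(J, O) = 7 - O
y = 301/100 (y = -1/(-100) + 6/((-1*(-2))) = -1*(-1/100) + 6/2 = 1/100 + 6*(½) = 1/100 + 3 = 301/100 ≈ 3.0100)
y*T(2, S(-1, -3)) = 301*(7 - 1*0)/100 = 301*(7 + 0)/100 = (301/100)*7 = 2107/100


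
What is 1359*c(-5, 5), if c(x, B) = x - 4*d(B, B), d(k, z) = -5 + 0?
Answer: 20385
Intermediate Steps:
d(k, z) = -5
c(x, B) = 20 + x (c(x, B) = x - 4*(-5) = x + 20 = 20 + x)
1359*c(-5, 5) = 1359*(20 - 5) = 1359*15 = 20385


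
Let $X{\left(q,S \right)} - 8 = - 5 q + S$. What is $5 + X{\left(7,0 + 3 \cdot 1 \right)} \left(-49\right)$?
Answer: $1181$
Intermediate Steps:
$X{\left(q,S \right)} = 8 + S - 5 q$ ($X{\left(q,S \right)} = 8 + \left(- 5 q + S\right) = 8 + \left(S - 5 q\right) = 8 + S - 5 q$)
$5 + X{\left(7,0 + 3 \cdot 1 \right)} \left(-49\right) = 5 + \left(8 + \left(0 + 3 \cdot 1\right) - 35\right) \left(-49\right) = 5 + \left(8 + \left(0 + 3\right) - 35\right) \left(-49\right) = 5 + \left(8 + 3 - 35\right) \left(-49\right) = 5 - -1176 = 5 + 1176 = 1181$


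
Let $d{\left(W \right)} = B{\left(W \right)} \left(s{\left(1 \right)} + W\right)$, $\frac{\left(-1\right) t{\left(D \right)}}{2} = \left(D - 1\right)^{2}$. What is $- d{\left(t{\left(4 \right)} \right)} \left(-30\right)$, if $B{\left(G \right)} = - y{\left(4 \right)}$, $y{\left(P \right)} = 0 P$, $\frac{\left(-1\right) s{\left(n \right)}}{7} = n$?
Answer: $0$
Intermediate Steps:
$s{\left(n \right)} = - 7 n$
$y{\left(P \right)} = 0$
$B{\left(G \right)} = 0$ ($B{\left(G \right)} = \left(-1\right) 0 = 0$)
$t{\left(D \right)} = - 2 \left(-1 + D\right)^{2}$ ($t{\left(D \right)} = - 2 \left(D - 1\right)^{2} = - 2 \left(-1 + D\right)^{2}$)
$d{\left(W \right)} = 0$ ($d{\left(W \right)} = 0 \left(\left(-7\right) 1 + W\right) = 0 \left(-7 + W\right) = 0$)
$- d{\left(t{\left(4 \right)} \right)} \left(-30\right) = \left(-1\right) 0 \left(-30\right) = 0 \left(-30\right) = 0$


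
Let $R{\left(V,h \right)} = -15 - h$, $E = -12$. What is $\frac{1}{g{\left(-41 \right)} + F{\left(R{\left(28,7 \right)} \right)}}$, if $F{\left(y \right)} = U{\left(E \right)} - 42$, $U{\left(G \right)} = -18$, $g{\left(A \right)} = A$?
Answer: $- \frac{1}{101} \approx -0.009901$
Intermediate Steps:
$F{\left(y \right)} = -60$ ($F{\left(y \right)} = -18 - 42 = -60$)
$\frac{1}{g{\left(-41 \right)} + F{\left(R{\left(28,7 \right)} \right)}} = \frac{1}{-41 - 60} = \frac{1}{-101} = - \frac{1}{101}$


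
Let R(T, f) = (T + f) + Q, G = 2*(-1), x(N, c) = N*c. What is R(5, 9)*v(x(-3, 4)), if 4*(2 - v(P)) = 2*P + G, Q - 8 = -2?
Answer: 170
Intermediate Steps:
G = -2
Q = 6 (Q = 8 - 2 = 6)
R(T, f) = 6 + T + f (R(T, f) = (T + f) + 6 = 6 + T + f)
v(P) = 5/2 - P/2 (v(P) = 2 - (2*P - 2)/4 = 2 - (-2 + 2*P)/4 = 2 + (1/2 - P/2) = 5/2 - P/2)
R(5, 9)*v(x(-3, 4)) = (6 + 5 + 9)*(5/2 - (-3)*4/2) = 20*(5/2 - 1/2*(-12)) = 20*(5/2 + 6) = 20*(17/2) = 170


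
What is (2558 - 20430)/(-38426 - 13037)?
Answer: 17872/51463 ≈ 0.34728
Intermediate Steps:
(2558 - 20430)/(-38426 - 13037) = -17872/(-51463) = -17872*(-1/51463) = 17872/51463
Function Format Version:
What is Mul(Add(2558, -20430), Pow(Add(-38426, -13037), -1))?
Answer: Rational(17872, 51463) ≈ 0.34728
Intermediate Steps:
Mul(Add(2558, -20430), Pow(Add(-38426, -13037), -1)) = Mul(-17872, Pow(-51463, -1)) = Mul(-17872, Rational(-1, 51463)) = Rational(17872, 51463)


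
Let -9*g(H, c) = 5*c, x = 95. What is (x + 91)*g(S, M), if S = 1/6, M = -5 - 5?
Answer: 3100/3 ≈ 1033.3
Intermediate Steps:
M = -10
S = ⅙ ≈ 0.16667
g(H, c) = -5*c/9
(x + 91)*g(S, M) = (95 + 91)*(-5/9*(-10)) = 186*(50/9) = 3100/3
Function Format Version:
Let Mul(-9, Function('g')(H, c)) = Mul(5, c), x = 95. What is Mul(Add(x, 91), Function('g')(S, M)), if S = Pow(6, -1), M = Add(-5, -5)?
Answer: Rational(3100, 3) ≈ 1033.3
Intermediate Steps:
M = -10
S = Rational(1, 6) ≈ 0.16667
Function('g')(H, c) = Mul(Rational(-5, 9), c) (Function('g')(H, c) = Mul(Rational(-1, 9), Mul(5, c)) = Mul(Rational(-5, 9), c))
Mul(Add(x, 91), Function('g')(S, M)) = Mul(Add(95, 91), Mul(Rational(-5, 9), -10)) = Mul(186, Rational(50, 9)) = Rational(3100, 3)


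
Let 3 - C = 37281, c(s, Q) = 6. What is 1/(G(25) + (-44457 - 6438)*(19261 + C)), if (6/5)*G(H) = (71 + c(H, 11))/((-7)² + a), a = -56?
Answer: 6/5501851235 ≈ 1.0905e-9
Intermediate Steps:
C = -37278 (C = 3 - 1*37281 = 3 - 37281 = -37278)
G(H) = -55/6 (G(H) = 5*((71 + 6)/((-7)² - 56))/6 = 5*(77/(49 - 56))/6 = 5*(77/(-7))/6 = 5*(77*(-⅐))/6 = (⅚)*(-11) = -55/6)
1/(G(25) + (-44457 - 6438)*(19261 + C)) = 1/(-55/6 + (-44457 - 6438)*(19261 - 37278)) = 1/(-55/6 - 50895*(-18017)) = 1/(-55/6 + 916975215) = 1/(5501851235/6) = 6/5501851235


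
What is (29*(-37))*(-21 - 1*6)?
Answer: 28971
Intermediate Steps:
(29*(-37))*(-21 - 1*6) = -1073*(-21 - 6) = -1073*(-27) = 28971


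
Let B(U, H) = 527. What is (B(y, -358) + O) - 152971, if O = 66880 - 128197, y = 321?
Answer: -213761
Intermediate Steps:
O = -61317
(B(y, -358) + O) - 152971 = (527 - 61317) - 152971 = -60790 - 152971 = -213761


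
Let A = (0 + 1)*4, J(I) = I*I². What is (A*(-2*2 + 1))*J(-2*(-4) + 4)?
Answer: -20736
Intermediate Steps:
J(I) = I³
A = 4 (A = 1*4 = 4)
(A*(-2*2 + 1))*J(-2*(-4) + 4) = (4*(-2*2 + 1))*(-2*(-4) + 4)³ = (4*(-4 + 1))*(8 + 4)³ = (4*(-3))*12³ = -12*1728 = -20736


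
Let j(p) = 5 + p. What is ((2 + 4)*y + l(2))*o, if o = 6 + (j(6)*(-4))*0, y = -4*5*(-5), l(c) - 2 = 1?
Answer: 3618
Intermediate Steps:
l(c) = 3 (l(c) = 2 + 1 = 3)
y = 100 (y = -20*(-5) = 100)
o = 6 (o = 6 + ((5 + 6)*(-4))*0 = 6 + (11*(-4))*0 = 6 - 44*0 = 6 + 0 = 6)
((2 + 4)*y + l(2))*o = ((2 + 4)*100 + 3)*6 = (6*100 + 3)*6 = (600 + 3)*6 = 603*6 = 3618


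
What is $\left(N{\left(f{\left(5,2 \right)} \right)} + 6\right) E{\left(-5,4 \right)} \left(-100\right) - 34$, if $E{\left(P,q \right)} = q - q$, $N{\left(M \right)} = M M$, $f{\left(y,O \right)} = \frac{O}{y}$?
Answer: $-34$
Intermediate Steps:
$N{\left(M \right)} = M^{2}$
$E{\left(P,q \right)} = 0$
$\left(N{\left(f{\left(5,2 \right)} \right)} + 6\right) E{\left(-5,4 \right)} \left(-100\right) - 34 = \left(\left(\frac{2}{5}\right)^{2} + 6\right) 0 \left(-100\right) - 34 = \left(\frac{4}{25} + 6\right) 0 \left(-100\right) - 34 = \frac{154}{25} \cdot 0 \left(-100\right) - 34 = 0 \left(-100\right) - 34 = 0 - 34 = -34$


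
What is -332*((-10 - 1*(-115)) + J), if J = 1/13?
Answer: -453512/13 ≈ -34886.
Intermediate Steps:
J = 1/13 ≈ 0.076923
-332*((-10 - 1*(-115)) + J) = -332*((-10 - 1*(-115)) + 1/13) = -332*((-10 + 115) + 1/13) = -332*(105 + 1/13) = -332*1366/13 = -453512/13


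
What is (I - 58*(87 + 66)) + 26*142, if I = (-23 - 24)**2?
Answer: -2973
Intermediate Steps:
I = 2209 (I = (-47)**2 = 2209)
(I - 58*(87 + 66)) + 26*142 = (2209 - 58*(87 + 66)) + 26*142 = (2209 - 58*153) + 3692 = (2209 - 8874) + 3692 = -6665 + 3692 = -2973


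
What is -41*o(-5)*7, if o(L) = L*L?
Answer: -7175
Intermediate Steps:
o(L) = L²
-41*o(-5)*7 = -41*(-5)²*7 = -41*25*7 = -1025*7 = -7175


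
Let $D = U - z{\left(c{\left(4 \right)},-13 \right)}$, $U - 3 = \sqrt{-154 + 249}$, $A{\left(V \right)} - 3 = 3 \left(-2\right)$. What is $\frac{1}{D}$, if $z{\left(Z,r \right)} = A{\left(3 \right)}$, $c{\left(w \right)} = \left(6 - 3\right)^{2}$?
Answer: $- \frac{6}{59} + \frac{\sqrt{95}}{59} \approx 0.063505$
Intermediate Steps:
$A{\left(V \right)} = -3$ ($A{\left(V \right)} = 3 + 3 \left(-2\right) = 3 - 6 = -3$)
$c{\left(w \right)} = 9$ ($c{\left(w \right)} = 3^{2} = 9$)
$z{\left(Z,r \right)} = -3$
$U = 3 + \sqrt{95}$ ($U = 3 + \sqrt{-154 + 249} = 3 + \sqrt{95} \approx 12.747$)
$D = 6 + \sqrt{95}$ ($D = \left(3 + \sqrt{95}\right) - -3 = \left(3 + \sqrt{95}\right) + 3 = 6 + \sqrt{95} \approx 15.747$)
$\frac{1}{D} = \frac{1}{6 + \sqrt{95}}$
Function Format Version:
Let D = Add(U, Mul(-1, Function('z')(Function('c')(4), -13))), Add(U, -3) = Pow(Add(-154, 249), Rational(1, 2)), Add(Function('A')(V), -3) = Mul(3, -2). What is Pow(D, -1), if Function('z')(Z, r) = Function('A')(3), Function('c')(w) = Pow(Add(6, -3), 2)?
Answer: Add(Rational(-6, 59), Mul(Rational(1, 59), Pow(95, Rational(1, 2)))) ≈ 0.063505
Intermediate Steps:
Function('A')(V) = -3 (Function('A')(V) = Add(3, Mul(3, -2)) = Add(3, -6) = -3)
Function('c')(w) = 9 (Function('c')(w) = Pow(3, 2) = 9)
Function('z')(Z, r) = -3
U = Add(3, Pow(95, Rational(1, 2))) (U = Add(3, Pow(Add(-154, 249), Rational(1, 2))) = Add(3, Pow(95, Rational(1, 2))) ≈ 12.747)
D = Add(6, Pow(95, Rational(1, 2))) (D = Add(Add(3, Pow(95, Rational(1, 2))), Mul(-1, -3)) = Add(Add(3, Pow(95, Rational(1, 2))), 3) = Add(6, Pow(95, Rational(1, 2))) ≈ 15.747)
Pow(D, -1) = Pow(Add(6, Pow(95, Rational(1, 2))), -1)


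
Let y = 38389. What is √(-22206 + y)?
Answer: √16183 ≈ 127.21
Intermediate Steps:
√(-22206 + y) = √(-22206 + 38389) = √16183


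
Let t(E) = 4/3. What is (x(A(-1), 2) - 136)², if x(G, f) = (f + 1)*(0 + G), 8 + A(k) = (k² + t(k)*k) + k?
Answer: 26896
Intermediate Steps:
t(E) = 4/3 (t(E) = 4*(⅓) = 4/3)
A(k) = -8 + k² + 7*k/3 (A(k) = -8 + ((k² + 4*k/3) + k) = -8 + (k² + 7*k/3) = -8 + k² + 7*k/3)
x(G, f) = G*(1 + f) (x(G, f) = (1 + f)*G = G*(1 + f))
(x(A(-1), 2) - 136)² = ((-8 + (-1)² + (7/3)*(-1))*(1 + 2) - 136)² = ((-8 + 1 - 7/3)*3 - 136)² = (-28/3*3 - 136)² = (-28 - 136)² = (-164)² = 26896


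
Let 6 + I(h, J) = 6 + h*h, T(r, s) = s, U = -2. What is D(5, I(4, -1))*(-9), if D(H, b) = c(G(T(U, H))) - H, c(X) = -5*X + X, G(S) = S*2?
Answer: 405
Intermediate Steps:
G(S) = 2*S
c(X) = -4*X
I(h, J) = h² (I(h, J) = -6 + (6 + h*h) = -6 + (6 + h²) = h²)
D(H, b) = -9*H (D(H, b) = -8*H - H = -9*H)
D(5, I(4, -1))*(-9) = -9*5*(-9) = -45*(-9) = 405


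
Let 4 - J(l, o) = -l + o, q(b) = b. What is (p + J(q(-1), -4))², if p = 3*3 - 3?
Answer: 169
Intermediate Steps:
J(l, o) = 4 + l - o (J(l, o) = 4 - (-l + o) = 4 - (o - l) = 4 + (l - o) = 4 + l - o)
p = 6 (p = 9 - 3 = 6)
(p + J(q(-1), -4))² = (6 + (4 - 1 - 1*(-4)))² = (6 + (4 - 1 + 4))² = (6 + 7)² = 13² = 169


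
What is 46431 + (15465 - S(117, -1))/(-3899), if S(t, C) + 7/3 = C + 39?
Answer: 543057119/11697 ≈ 46427.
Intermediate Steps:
S(t, C) = 110/3 + C (S(t, C) = -7/3 + (C + 39) = -7/3 + (39 + C) = 110/3 + C)
46431 + (15465 - S(117, -1))/(-3899) = 46431 + (15465 - (110/3 - 1))/(-3899) = 46431 + (15465 - 1*107/3)*(-1/3899) = 46431 + (15465 - 107/3)*(-1/3899) = 46431 + (46288/3)*(-1/3899) = 46431 - 46288/11697 = 543057119/11697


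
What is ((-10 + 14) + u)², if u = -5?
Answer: 1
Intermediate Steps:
((-10 + 14) + u)² = ((-10 + 14) - 5)² = (4 - 5)² = (-1)² = 1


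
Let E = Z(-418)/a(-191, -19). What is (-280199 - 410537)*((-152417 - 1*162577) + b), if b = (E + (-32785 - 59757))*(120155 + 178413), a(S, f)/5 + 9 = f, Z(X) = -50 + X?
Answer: 667961665493908384/35 ≈ 1.9085e+16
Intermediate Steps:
a(S, f) = -45 + 5*f
E = 117/35 (E = (-50 - 418)/(-45 + 5*(-19)) = -468/(-45 - 95) = -468/(-140) = -468*(-1/140) = 117/35 ≈ 3.3429)
b = -967017862504/35 (b = (117/35 + (-32785 - 59757))*(120155 + 178413) = (117/35 - 92542)*298568 = -3238853/35*298568 = -967017862504/35 ≈ -2.7629e+10)
(-280199 - 410537)*((-152417 - 1*162577) + b) = (-280199 - 410537)*((-152417 - 1*162577) - 967017862504/35) = -690736*((-152417 - 162577) - 967017862504/35) = -690736*(-314994 - 967017862504/35) = -690736*(-967028887294/35) = 667961665493908384/35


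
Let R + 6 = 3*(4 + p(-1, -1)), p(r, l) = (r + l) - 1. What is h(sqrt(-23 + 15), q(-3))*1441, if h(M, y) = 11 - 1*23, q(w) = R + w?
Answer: -17292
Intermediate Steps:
p(r, l) = -1 + l + r (p(r, l) = (l + r) - 1 = -1 + l + r)
R = -3 (R = -6 + 3*(4 + (-1 - 1 - 1)) = -6 + 3*(4 - 3) = -6 + 3*1 = -6 + 3 = -3)
q(w) = -3 + w
h(M, y) = -12 (h(M, y) = 11 - 23 = -12)
h(sqrt(-23 + 15), q(-3))*1441 = -12*1441 = -17292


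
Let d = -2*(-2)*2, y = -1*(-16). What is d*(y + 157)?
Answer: 1384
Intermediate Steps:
y = 16
d = 8 (d = 4*2 = 8)
d*(y + 157) = 8*(16 + 157) = 8*173 = 1384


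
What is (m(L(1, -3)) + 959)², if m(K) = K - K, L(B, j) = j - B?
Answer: 919681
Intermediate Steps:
m(K) = 0
(m(L(1, -3)) + 959)² = (0 + 959)² = 959² = 919681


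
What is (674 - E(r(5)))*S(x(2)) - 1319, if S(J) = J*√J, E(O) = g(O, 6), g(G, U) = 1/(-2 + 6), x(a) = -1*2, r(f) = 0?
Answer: -1319 - 2695*I*√2/2 ≈ -1319.0 - 1905.7*I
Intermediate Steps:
x(a) = -2
g(G, U) = ¼ (g(G, U) = 1/4 = ¼)
E(O) = ¼
S(J) = J^(3/2)
(674 - E(r(5)))*S(x(2)) - 1319 = (674 - 1*¼)*(-2)^(3/2) - 1319 = (674 - ¼)*(-2*I*√2) - 1319 = 2695*(-2*I*√2)/4 - 1319 = -2695*I*√2/2 - 1319 = -1319 - 2695*I*√2/2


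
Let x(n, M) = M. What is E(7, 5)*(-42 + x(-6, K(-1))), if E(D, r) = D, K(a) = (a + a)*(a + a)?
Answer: -266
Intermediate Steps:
K(a) = 4*a**2 (K(a) = (2*a)*(2*a) = 4*a**2)
E(7, 5)*(-42 + x(-6, K(-1))) = 7*(-42 + 4*(-1)**2) = 7*(-42 + 4*1) = 7*(-42 + 4) = 7*(-38) = -266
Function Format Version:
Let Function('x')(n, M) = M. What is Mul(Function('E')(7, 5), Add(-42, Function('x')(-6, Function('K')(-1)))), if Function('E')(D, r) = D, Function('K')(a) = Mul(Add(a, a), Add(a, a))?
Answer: -266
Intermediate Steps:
Function('K')(a) = Mul(4, Pow(a, 2)) (Function('K')(a) = Mul(Mul(2, a), Mul(2, a)) = Mul(4, Pow(a, 2)))
Mul(Function('E')(7, 5), Add(-42, Function('x')(-6, Function('K')(-1)))) = Mul(7, Add(-42, Mul(4, Pow(-1, 2)))) = Mul(7, Add(-42, Mul(4, 1))) = Mul(7, Add(-42, 4)) = Mul(7, -38) = -266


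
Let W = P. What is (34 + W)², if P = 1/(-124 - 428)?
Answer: 352200289/304704 ≈ 1155.9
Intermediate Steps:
P = -1/552 (P = 1/(-552) = -1/552 ≈ -0.0018116)
W = -1/552 ≈ -0.0018116
(34 + W)² = (34 - 1/552)² = (18767/552)² = 352200289/304704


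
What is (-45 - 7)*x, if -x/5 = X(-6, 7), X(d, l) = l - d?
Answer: 3380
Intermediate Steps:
x = -65 (x = -5*(7 - 1*(-6)) = -5*(7 + 6) = -5*13 = -65)
(-45 - 7)*x = (-45 - 7)*(-65) = -52*(-65) = 3380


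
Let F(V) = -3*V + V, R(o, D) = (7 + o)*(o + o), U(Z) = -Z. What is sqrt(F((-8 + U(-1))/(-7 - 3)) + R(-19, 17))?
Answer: sqrt(11365)/5 ≈ 21.321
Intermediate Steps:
R(o, D) = 2*o*(7 + o) (R(o, D) = (7 + o)*(2*o) = 2*o*(7 + o))
F(V) = -2*V
sqrt(F((-8 + U(-1))/(-7 - 3)) + R(-19, 17)) = sqrt(-2*(-8 - 1*(-1))/(-7 - 3) + 2*(-19)*(7 - 19)) = sqrt(-2*(-8 + 1)/(-10) + 2*(-19)*(-12)) = sqrt(-(-14)*(-1)/10 + 456) = sqrt(-2*7/10 + 456) = sqrt(-7/5 + 456) = sqrt(2273/5) = sqrt(11365)/5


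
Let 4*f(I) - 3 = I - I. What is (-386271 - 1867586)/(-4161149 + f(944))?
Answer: 9015428/16644593 ≈ 0.54164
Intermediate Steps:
f(I) = 3/4 (f(I) = 3/4 + (I - I)/4 = 3/4 + (1/4)*0 = 3/4 + 0 = 3/4)
(-386271 - 1867586)/(-4161149 + f(944)) = (-386271 - 1867586)/(-4161149 + 3/4) = -2253857/(-16644593/4) = -2253857*(-4/16644593) = 9015428/16644593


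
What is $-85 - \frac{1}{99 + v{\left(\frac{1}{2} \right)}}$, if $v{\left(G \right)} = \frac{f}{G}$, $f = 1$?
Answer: $- \frac{8586}{101} \approx -85.01$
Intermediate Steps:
$v{\left(G \right)} = \frac{1}{G}$ ($v{\left(G \right)} = 1 \frac{1}{G} = \frac{1}{G}$)
$-85 - \frac{1}{99 + v{\left(\frac{1}{2} \right)}} = -85 - \frac{1}{99 + \frac{1}{\frac{1}{2}}} = -85 - \frac{1}{99 + 2} = -85 - \frac{1}{101} = - \frac{8586}{101}$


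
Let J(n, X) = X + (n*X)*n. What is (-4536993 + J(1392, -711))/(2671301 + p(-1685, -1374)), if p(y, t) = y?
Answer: -57592367/111234 ≈ -517.76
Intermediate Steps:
J(n, X) = X + X*n² (J(n, X) = X + (X*n)*n = X + X*n²)
(-4536993 + J(1392, -711))/(2671301 + p(-1685, -1374)) = (-4536993 - 711*(1 + 1392²))/(2671301 - 1685) = (-4536993 - 711*(1 + 1937664))/2669616 = (-4536993 - 711*1937665)*(1/2669616) = (-4536993 - 1377679815)*(1/2669616) = -1382216808*1/2669616 = -57592367/111234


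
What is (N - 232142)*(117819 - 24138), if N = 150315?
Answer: -7665635187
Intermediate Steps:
(N - 232142)*(117819 - 24138) = (150315 - 232142)*(117819 - 24138) = -81827*93681 = -7665635187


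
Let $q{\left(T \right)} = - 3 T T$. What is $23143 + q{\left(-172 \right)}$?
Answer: $-65609$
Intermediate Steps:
$q{\left(T \right)} = - 3 T^{2}$
$23143 + q{\left(-172 \right)} = 23143 - 3 \left(-172\right)^{2} = 23143 - 88752 = -65609$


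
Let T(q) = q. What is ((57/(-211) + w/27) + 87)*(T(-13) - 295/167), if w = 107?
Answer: -141569498/105711 ≈ -1339.2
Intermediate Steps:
((57/(-211) + w/27) + 87)*(T(-13) - 295/167) = ((57/(-211) + 107/27) + 87)*(-13 - 295/167) = ((57*(-1/211) + 107*(1/27)) + 87)*(-13 - 295*1/167) = ((-57/211 + 107/27) + 87)*(-13 - 295/167) = (21038/5697 + 87)*(-2466/167) = (516677/5697)*(-2466/167) = -141569498/105711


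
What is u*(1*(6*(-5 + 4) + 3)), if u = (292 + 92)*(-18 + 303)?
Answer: -328320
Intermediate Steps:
u = 109440 (u = 384*285 = 109440)
u*(1*(6*(-5 + 4) + 3)) = 109440*(1*(6*(-5 + 4) + 3)) = 109440*(1*(6*(-1) + 3)) = 109440*(1*(-6 + 3)) = 109440*(1*(-3)) = 109440*(-3) = -328320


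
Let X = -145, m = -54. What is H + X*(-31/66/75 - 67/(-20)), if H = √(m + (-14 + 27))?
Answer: -959987/1980 + I*√41 ≈ -484.84 + 6.4031*I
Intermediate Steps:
H = I*√41 (H = √(-54 + (-14 + 27)) = √(-54 + 13) = √(-41) = I*√41 ≈ 6.4031*I)
H + X*(-31/66/75 - 67/(-20)) = I*√41 - 145*(-31/66/75 - 67/(-20)) = I*√41 - 145*(-31*1/66*(1/75) - 67*(-1/20)) = I*√41 - 145*(-31/66*1/75 + 67/20) = I*√41 - 145*(-31/4950 + 67/20) = I*√41 - 145*33103/9900 = I*√41 - 959987/1980 = -959987/1980 + I*√41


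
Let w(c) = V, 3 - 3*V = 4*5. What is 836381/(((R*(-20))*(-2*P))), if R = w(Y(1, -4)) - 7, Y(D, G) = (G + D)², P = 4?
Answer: -2509143/6080 ≈ -412.69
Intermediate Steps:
Y(D, G) = (D + G)²
V = -17/3 (V = 1 - 4*5/3 = 1 - ⅓*20 = 1 - 20/3 = -17/3 ≈ -5.6667)
w(c) = -17/3
R = -38/3 (R = -17/3 - 7 = -38/3 ≈ -12.667)
836381/(((R*(-20))*(-2*P))) = 836381/(((-38/3*(-20))*(-2*4))) = 836381/(((760/3)*(-8))) = 836381/(-6080/3) = 836381*(-3/6080) = -2509143/6080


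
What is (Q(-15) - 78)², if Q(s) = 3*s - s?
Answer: 11664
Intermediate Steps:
Q(s) = 2*s
(Q(-15) - 78)² = (2*(-15) - 78)² = (-30 - 78)² = (-108)² = 11664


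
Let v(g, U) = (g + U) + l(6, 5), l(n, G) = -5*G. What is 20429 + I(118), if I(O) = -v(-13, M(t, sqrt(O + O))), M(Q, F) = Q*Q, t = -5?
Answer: 20442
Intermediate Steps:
M(Q, F) = Q**2
v(g, U) = -25 + U + g (v(g, U) = (g + U) - 5*5 = (U + g) - 25 = -25 + U + g)
I(O) = 13 (I(O) = -(-25 + (-5)**2 - 13) = -(-25 + 25 - 13) = -1*(-13) = 13)
20429 + I(118) = 20429 + 13 = 20442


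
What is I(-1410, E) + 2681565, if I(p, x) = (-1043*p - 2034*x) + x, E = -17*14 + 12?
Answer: 4611653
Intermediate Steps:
E = -226 (E = -238 + 12 = -226)
I(p, x) = -2033*x - 1043*p (I(p, x) = (-2034*x - 1043*p) + x = -2033*x - 1043*p)
I(-1410, E) + 2681565 = (-2033*(-226) - 1043*(-1410)) + 2681565 = (459458 + 1470630) + 2681565 = 1930088 + 2681565 = 4611653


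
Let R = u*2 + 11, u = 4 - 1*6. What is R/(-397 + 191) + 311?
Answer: 64059/206 ≈ 310.97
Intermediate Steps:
u = -2 (u = 4 - 6 = -2)
R = 7 (R = -2*2 + 11 = -4 + 11 = 7)
R/(-397 + 191) + 311 = 7/(-397 + 191) + 311 = 7/(-206) + 311 = 7*(-1/206) + 311 = -7/206 + 311 = 64059/206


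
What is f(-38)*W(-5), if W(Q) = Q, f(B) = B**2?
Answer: -7220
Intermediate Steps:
f(-38)*W(-5) = (-38)**2*(-5) = 1444*(-5) = -7220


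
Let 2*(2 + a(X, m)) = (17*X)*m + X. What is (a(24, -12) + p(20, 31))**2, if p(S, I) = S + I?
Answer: 5697769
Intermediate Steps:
a(X, m) = -2 + X/2 + 17*X*m/2 (a(X, m) = -2 + ((17*X)*m + X)/2 = -2 + (17*X*m + X)/2 = -2 + (X + 17*X*m)/2 = -2 + (X/2 + 17*X*m/2) = -2 + X/2 + 17*X*m/2)
p(S, I) = I + S
(a(24, -12) + p(20, 31))**2 = ((-2 + (1/2)*24 + (17/2)*24*(-12)) + (31 + 20))**2 = ((-2 + 12 - 2448) + 51)**2 = (-2438 + 51)**2 = (-2387)**2 = 5697769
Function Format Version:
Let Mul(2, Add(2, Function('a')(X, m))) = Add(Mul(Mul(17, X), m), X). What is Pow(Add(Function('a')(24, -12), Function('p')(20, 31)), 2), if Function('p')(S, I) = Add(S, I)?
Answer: 5697769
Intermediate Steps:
Function('a')(X, m) = Add(-2, Mul(Rational(1, 2), X), Mul(Rational(17, 2), X, m)) (Function('a')(X, m) = Add(-2, Mul(Rational(1, 2), Add(Mul(Mul(17, X), m), X))) = Add(-2, Mul(Rational(1, 2), Add(Mul(17, X, m), X))) = Add(-2, Mul(Rational(1, 2), Add(X, Mul(17, X, m)))) = Add(-2, Add(Mul(Rational(1, 2), X), Mul(Rational(17, 2), X, m))) = Add(-2, Mul(Rational(1, 2), X), Mul(Rational(17, 2), X, m)))
Function('p')(S, I) = Add(I, S)
Pow(Add(Function('a')(24, -12), Function('p')(20, 31)), 2) = Pow(Add(Add(-2, Mul(Rational(1, 2), 24), Mul(Rational(17, 2), 24, -12)), Add(31, 20)), 2) = Pow(Add(Add(-2, 12, -2448), 51), 2) = Pow(Add(-2438, 51), 2) = Pow(-2387, 2) = 5697769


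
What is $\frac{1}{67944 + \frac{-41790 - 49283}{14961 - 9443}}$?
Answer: $\frac{5518}{374823919} \approx 1.4722 \cdot 10^{-5}$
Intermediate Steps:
$\frac{1}{67944 + \frac{-41790 - 49283}{14961 - 9443}} = \frac{1}{67944 - \frac{91073}{5518}} = \frac{1}{\frac{374823919}{5518}} = \frac{5518}{374823919}$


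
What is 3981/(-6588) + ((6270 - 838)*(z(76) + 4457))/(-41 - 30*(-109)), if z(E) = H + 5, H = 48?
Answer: 53794025837/7090884 ≈ 7586.4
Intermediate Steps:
z(E) = 53 (z(E) = 48 + 5 = 53)
3981/(-6588) + ((6270 - 838)*(z(76) + 4457))/(-41 - 30*(-109)) = 3981/(-6588) + ((6270 - 838)*(53 + 4457))/(-41 - 30*(-109)) = 3981*(-1/6588) + (5432*4510)/(-41 + 3270) = -1327/2196 + 24498320/3229 = 53794025837/7090884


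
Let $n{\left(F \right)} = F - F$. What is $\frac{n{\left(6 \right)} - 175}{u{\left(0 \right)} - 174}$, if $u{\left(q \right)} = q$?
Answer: $\frac{175}{174} \approx 1.0057$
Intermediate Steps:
$n{\left(F \right)} = 0$
$\frac{n{\left(6 \right)} - 175}{u{\left(0 \right)} - 174} = \frac{0 - 175}{0 - 174} = - \frac{175}{-174} = \left(-175\right) \left(- \frac{1}{174}\right) = \frac{175}{174}$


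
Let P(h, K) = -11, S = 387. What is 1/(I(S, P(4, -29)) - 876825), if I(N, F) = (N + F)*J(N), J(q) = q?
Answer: -1/731313 ≈ -1.3674e-6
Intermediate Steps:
I(N, F) = N*(F + N) (I(N, F) = (N + F)*N = (F + N)*N = N*(F + N))
1/(I(S, P(4, -29)) - 876825) = 1/(387*(-11 + 387) - 876825) = 1/(387*376 - 876825) = 1/(145512 - 876825) = 1/(-731313) = -1/731313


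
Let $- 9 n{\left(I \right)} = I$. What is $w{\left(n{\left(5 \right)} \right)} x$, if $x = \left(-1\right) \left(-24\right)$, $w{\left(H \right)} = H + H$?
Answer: $- \frac{80}{3} \approx -26.667$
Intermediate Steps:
$n{\left(I \right)} = - \frac{I}{9}$
$w{\left(H \right)} = 2 H$
$x = 24$
$w{\left(n{\left(5 \right)} \right)} x = 2 \left(\left(- \frac{1}{9}\right) 5\right) 24 = 2 \left(- \frac{5}{9}\right) 24 = \left(- \frac{10}{9}\right) 24 = - \frac{80}{3}$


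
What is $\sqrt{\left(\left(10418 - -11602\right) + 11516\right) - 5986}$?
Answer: $5 \sqrt{1102} \approx 165.98$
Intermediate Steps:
$\sqrt{\left(\left(10418 - -11602\right) + 11516\right) - 5986} = \sqrt{\left(\left(10418 + 11602\right) + 11516\right) - 5986} = \sqrt{\left(22020 + 11516\right) - 5986} = \sqrt{33536 - 5986} = \sqrt{27550} = 5 \sqrt{1102}$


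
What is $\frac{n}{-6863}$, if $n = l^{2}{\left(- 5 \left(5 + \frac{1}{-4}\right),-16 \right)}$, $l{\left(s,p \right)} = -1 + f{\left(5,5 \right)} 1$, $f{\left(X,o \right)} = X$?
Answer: $- \frac{16}{6863} \approx -0.0023313$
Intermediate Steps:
$l{\left(s,p \right)} = 4$ ($l{\left(s,p \right)} = -1 + 5 \cdot 1 = -1 + 5 = 4$)
$n = 16$ ($n = 4^{2} = 16$)
$\frac{n}{-6863} = \frac{16}{-6863} = 16 \left(- \frac{1}{6863}\right) = - \frac{16}{6863}$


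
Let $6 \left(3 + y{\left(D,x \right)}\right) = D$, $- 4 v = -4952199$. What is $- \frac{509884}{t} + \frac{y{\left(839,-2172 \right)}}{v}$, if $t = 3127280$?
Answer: $- \frac{1892501527747}{11615184666540} \approx -0.16293$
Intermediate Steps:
$v = \frac{4952199}{4}$ ($v = \left(- \frac{1}{4}\right) \left(-4952199\right) = \frac{4952199}{4} \approx 1.2381 \cdot 10^{6}$)
$y{\left(D,x \right)} = -3 + \frac{D}{6}$
$- \frac{509884}{t} + \frac{y{\left(839,-2172 \right)}}{v} = - \frac{509884}{3127280} + \frac{-3 + \frac{1}{6} \cdot 839}{\frac{4952199}{4}} = \left(-509884\right) \frac{1}{3127280} + \left(-3 + \frac{839}{6}\right) \frac{4}{4952199} = - \frac{127471}{781820} + \frac{821}{6} \cdot \frac{4}{4952199} = - \frac{127471}{781820} + \frac{1642}{14856597} = - \frac{1892501527747}{11615184666540}$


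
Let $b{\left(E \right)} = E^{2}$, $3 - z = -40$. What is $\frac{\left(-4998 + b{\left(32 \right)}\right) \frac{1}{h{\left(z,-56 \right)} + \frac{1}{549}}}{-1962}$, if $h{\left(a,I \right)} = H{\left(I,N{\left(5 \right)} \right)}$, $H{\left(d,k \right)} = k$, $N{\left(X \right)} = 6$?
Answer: $\frac{121207}{359155} \approx 0.33748$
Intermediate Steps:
$z = 43$ ($z = 3 - -40 = 3 + 40 = 43$)
$h{\left(a,I \right)} = 6$
$\frac{\left(-4998 + b{\left(32 \right)}\right) \frac{1}{h{\left(z,-56 \right)} + \frac{1}{549}}}{-1962} = \frac{\left(-4998 + 32^{2}\right) \frac{1}{6 + \frac{1}{549}}}{-1962} = \frac{-4998 + 1024}{6 + \frac{1}{549}} \left(- \frac{1}{1962}\right) = - \frac{3974}{\frac{3295}{549}} \left(- \frac{1}{1962}\right) = \left(-3974\right) \frac{549}{3295} \left(- \frac{1}{1962}\right) = \left(- \frac{2181726}{3295}\right) \left(- \frac{1}{1962}\right) = \frac{121207}{359155}$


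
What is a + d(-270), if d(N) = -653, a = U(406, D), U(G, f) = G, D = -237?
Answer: -247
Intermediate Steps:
a = 406
a + d(-270) = 406 - 653 = -247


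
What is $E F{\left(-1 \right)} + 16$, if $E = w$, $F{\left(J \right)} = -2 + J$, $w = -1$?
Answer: $19$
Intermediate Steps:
$E = -1$
$E F{\left(-1 \right)} + 16 = - (-2 - 1) + 16 = \left(-1\right) \left(-3\right) + 16 = 3 + 16 = 19$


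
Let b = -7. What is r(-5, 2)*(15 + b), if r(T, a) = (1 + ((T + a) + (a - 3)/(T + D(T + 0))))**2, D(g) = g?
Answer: 722/25 ≈ 28.880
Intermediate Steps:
r(T, a) = (1 + T + a + (-3 + a)/(2*T))**2 (r(T, a) = (1 + ((T + a) + (a - 3)/(T + (T + 0))))**2 = (1 + ((T + a) + (-3 + a)/(T + T)))**2 = (1 + ((T + a) + (-3 + a)/((2*T))))**2 = (1 + ((T + a) + (-3 + a)*(1/(2*T))))**2 = (1 + ((T + a) + (-3 + a)/(2*T)))**2 = (1 + (T + a + (-3 + a)/(2*T)))**2 = (1 + T + a + (-3 + a)/(2*T))**2)
r(-5, 2)*(15 + b) = ((1/4)*(-3 + 2 + 2*(-5) + 2*(-5)**2 + 2*(-5)*2)**2/(-5)**2)*(15 - 7) = ((1/4)*(1/25)*(-3 + 2 - 10 + 2*25 - 20)**2)*8 = ((1/4)*(1/25)*(-3 + 2 - 10 + 50 - 20)**2)*8 = ((1/4)*(1/25)*19**2)*8 = ((1/4)*(1/25)*361)*8 = (361/100)*8 = 722/25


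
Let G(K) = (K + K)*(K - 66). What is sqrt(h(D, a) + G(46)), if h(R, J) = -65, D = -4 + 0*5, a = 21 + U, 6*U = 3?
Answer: I*sqrt(1905) ≈ 43.646*I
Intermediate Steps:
U = 1/2 (U = (1/6)*3 = 1/2 ≈ 0.50000)
a = 43/2 (a = 21 + 1/2 = 43/2 ≈ 21.500)
D = -4 (D = -4 + 0 = -4)
G(K) = 2*K*(-66 + K) (G(K) = (2*K)*(-66 + K) = 2*K*(-66 + K))
sqrt(h(D, a) + G(46)) = sqrt(-65 + 2*46*(-66 + 46)) = sqrt(-65 + 2*46*(-20)) = sqrt(-65 - 1840) = sqrt(-1905) = I*sqrt(1905)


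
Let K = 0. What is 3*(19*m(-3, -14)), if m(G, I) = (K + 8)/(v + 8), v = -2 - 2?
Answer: 114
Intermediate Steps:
v = -4
m(G, I) = 2 (m(G, I) = (0 + 8)/(-4 + 8) = 8/4 = 8*(1/4) = 2)
3*(19*m(-3, -14)) = 3*(19*2) = 3*38 = 114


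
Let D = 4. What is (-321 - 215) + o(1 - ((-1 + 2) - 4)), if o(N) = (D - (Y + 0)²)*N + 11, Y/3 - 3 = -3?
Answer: -509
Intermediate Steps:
Y = 0 (Y = 9 + 3*(-3) = 9 - 9 = 0)
o(N) = 11 + 4*N (o(N) = (4 - (0 + 0)²)*N + 11 = (4 - 1*0²)*N + 11 = (4 - 1*0)*N + 11 = (4 + 0)*N + 11 = 4*N + 11 = 11 + 4*N)
(-321 - 215) + o(1 - ((-1 + 2) - 4)) = (-321 - 215) + (11 + 4*(1 - ((-1 + 2) - 4))) = -536 + (11 + 4*(1 - (1 - 4))) = -536 + (11 + 4*(1 - 1*(-3))) = -536 + (11 + 4*(1 + 3)) = -536 + (11 + 4*4) = -536 + (11 + 16) = -536 + 27 = -509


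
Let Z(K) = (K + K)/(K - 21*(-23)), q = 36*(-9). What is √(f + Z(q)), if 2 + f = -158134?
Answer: 4*I*√27763467/53 ≈ 397.67*I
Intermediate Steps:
f = -158136 (f = -2 - 158134 = -158136)
q = -324
Z(K) = 2*K/(483 + K) (Z(K) = (2*K)/(K + 483) = (2*K)/(483 + K) = 2*K/(483 + K))
√(f + Z(q)) = √(-158136 + 2*(-324)/(483 - 324)) = √(-158136 + 2*(-324)/159) = √(-158136 + 2*(-324)*(1/159)) = √(-158136 - 216/53) = √(-8381424/53) = 4*I*√27763467/53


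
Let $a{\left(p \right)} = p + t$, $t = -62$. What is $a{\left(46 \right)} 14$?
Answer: $-224$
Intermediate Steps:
$a{\left(p \right)} = -62 + p$ ($a{\left(p \right)} = p - 62 = -62 + p$)
$a{\left(46 \right)} 14 = \left(-62 + 46\right) 14 = \left(-16\right) 14 = -224$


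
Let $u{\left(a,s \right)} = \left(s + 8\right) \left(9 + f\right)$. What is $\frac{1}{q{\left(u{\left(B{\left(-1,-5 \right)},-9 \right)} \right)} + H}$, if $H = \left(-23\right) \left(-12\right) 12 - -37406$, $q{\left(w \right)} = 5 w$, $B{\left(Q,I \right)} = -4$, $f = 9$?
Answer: $\frac{1}{40628} \approx 2.4614 \cdot 10^{-5}$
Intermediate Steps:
$u{\left(a,s \right)} = 144 + 18 s$ ($u{\left(a,s \right)} = \left(s + 8\right) \left(9 + 9\right) = \left(8 + s\right) 18 = 144 + 18 s$)
$H = 40718$ ($H = 276 \cdot 12 + 37406 = 3312 + 37406 = 40718$)
$\frac{1}{q{\left(u{\left(B{\left(-1,-5 \right)},-9 \right)} \right)} + H} = \frac{1}{5 \left(144 + 18 \left(-9\right)\right) + 40718} = \frac{1}{5 \left(144 - 162\right) + 40718} = \frac{1}{5 \left(-18\right) + 40718} = \frac{1}{-90 + 40718} = \frac{1}{40628}$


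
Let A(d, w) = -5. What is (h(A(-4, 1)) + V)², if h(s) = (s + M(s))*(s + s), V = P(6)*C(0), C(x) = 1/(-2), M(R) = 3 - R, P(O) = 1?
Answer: 3721/4 ≈ 930.25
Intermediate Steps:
C(x) = -½ (C(x) = 1*(-½) = -½)
V = -½ (V = 1*(-½) = -½ ≈ -0.50000)
h(s) = 6*s (h(s) = (s + (3 - s))*(s + s) = 3*(2*s) = 6*s)
(h(A(-4, 1)) + V)² = (6*(-5) - ½)² = (-30 - ½)² = (-61/2)² = 3721/4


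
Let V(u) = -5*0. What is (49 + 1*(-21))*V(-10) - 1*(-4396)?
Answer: 4396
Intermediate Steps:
V(u) = 0
(49 + 1*(-21))*V(-10) - 1*(-4396) = (49 + 1*(-21))*0 - 1*(-4396) = (49 - 21)*0 + 4396 = 28*0 + 4396 = 0 + 4396 = 4396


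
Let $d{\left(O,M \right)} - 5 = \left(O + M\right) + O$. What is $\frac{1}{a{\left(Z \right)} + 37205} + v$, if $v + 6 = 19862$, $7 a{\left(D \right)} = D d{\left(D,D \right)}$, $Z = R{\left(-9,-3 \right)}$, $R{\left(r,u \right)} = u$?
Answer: $\frac{5171435639}{260447} \approx 19856.0$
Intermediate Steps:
$d{\left(O,M \right)} = 5 + M + 2 O$ ($d{\left(O,M \right)} = 5 + \left(\left(O + M\right) + O\right) = 5 + \left(\left(M + O\right) + O\right) = 5 + \left(M + 2 O\right) = 5 + M + 2 O$)
$Z = -3$
$a{\left(D \right)} = \frac{D \left(5 + 3 D\right)}{7}$ ($a{\left(D \right)} = \frac{D \left(5 + D + 2 D\right)}{7} = \frac{D \left(5 + 3 D\right)}{7}$)
$v = 19856$ ($v = -6 + 19862 = 19856$)
$\frac{1}{a{\left(Z \right)} + 37205} + v = \frac{1}{\frac{1}{7} \left(-3\right) \left(5 + 3 \left(-3\right)\right) + 37205} + 19856 = \frac{1}{\frac{1}{7} \left(-3\right) \left(5 - 9\right) + 37205} + 19856 = \frac{1}{\frac{1}{7} \left(-3\right) \left(-4\right) + 37205} + 19856 = \frac{1}{\frac{12}{7} + 37205} + 19856 = \frac{1}{\frac{260447}{7}} + 19856 = \frac{7}{260447} + 19856 = \frac{5171435639}{260447}$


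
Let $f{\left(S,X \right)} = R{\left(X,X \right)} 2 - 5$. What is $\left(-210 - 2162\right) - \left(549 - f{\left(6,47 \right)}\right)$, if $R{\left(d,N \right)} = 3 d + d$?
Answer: $-2550$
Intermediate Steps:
$R{\left(d,N \right)} = 4 d$
$f{\left(S,X \right)} = -5 + 8 X$ ($f{\left(S,X \right)} = 4 X 2 - 5 = 8 X - 5 = -5 + 8 X$)
$\left(-210 - 2162\right) - \left(549 - f{\left(6,47 \right)}\right) = \left(-210 - 2162\right) - \left(549 - \left(-5 + 8 \cdot 47\right)\right) = -2372 - \left(549 - \left(-5 + 376\right)\right) = -2372 - \left(549 - 371\right) = -2372 - 178 = -2550$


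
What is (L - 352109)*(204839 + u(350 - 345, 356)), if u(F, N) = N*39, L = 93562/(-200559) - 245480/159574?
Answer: -1232390506433182068673/16002000933 ≈ -7.7015e+10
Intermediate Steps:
L = -32081642954/16002000933 (L = 93562*(-1/200559) - 245480*1/159574 = -93562/200559 - 122740/79787 = -32081642954/16002000933 ≈ -2.0049)
u(F, N) = 39*N
(L - 352109)*(204839 + u(350 - 345, 356)) = (-32081642954/16002000933 - 352109)*(204839 + 39*356) = -5634480628160651*(204839 + 13884)/16002000933 = -5634480628160651/16002000933*218723 = -1232390506433182068673/16002000933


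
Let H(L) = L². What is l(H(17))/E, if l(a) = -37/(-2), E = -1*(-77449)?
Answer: 37/154898 ≈ 0.00023887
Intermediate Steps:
E = 77449
l(a) = 37/2 (l(a) = -37*(-½) = 37/2)
l(H(17))/E = (37/2)/77449 = (37/2)*(1/77449) = 37/154898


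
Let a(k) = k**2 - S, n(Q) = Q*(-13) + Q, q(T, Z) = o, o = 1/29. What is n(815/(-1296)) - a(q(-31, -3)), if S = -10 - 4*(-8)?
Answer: 2683523/90828 ≈ 29.545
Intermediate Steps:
o = 1/29 ≈ 0.034483
q(T, Z) = 1/29
n(Q) = -12*Q (n(Q) = -13*Q + Q = -12*Q)
S = 22 (S = -10 + 32 = 22)
a(k) = -22 + k**2 (a(k) = k**2 - 1*22 = k**2 - 22 = -22 + k**2)
n(815/(-1296)) - a(q(-31, -3)) = -9780/(-1296) - (-22 + (1/29)**2) = -9780*(-1)/1296 - (-22 + 1/841) = -12*(-815/1296) - 1*(-18501/841) = 815/108 + 18501/841 = 2683523/90828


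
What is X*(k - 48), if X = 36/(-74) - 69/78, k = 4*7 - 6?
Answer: 1319/37 ≈ 35.649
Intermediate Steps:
k = 22 (k = 28 - 6 = 22)
X = -1319/962 (X = 36*(-1/74) - 69*1/78 = -18/37 - 23/26 = -1319/962 ≈ -1.3711)
X*(k - 48) = -1319*(22 - 48)/962 = -1319/962*(-26) = 1319/37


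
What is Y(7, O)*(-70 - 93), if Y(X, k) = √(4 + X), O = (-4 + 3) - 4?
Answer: -163*√11 ≈ -540.61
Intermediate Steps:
O = -5 (O = -1 - 4 = -5)
Y(7, O)*(-70 - 93) = √(4 + 7)*(-70 - 93) = √11*(-163) = -163*√11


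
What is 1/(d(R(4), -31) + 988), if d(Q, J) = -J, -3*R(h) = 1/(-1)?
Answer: 1/1019 ≈ 0.00098135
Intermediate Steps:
R(h) = ⅓ (R(h) = -⅓/(-1) = -⅓*(-1) = ⅓)
1/(d(R(4), -31) + 988) = 1/(-1*(-31) + 988) = 1/(31 + 988) = 1/1019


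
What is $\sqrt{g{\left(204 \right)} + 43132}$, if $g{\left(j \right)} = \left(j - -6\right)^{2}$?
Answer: $8 \sqrt{1363} \approx 295.35$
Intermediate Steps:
$g{\left(j \right)} = \left(6 + j\right)^{2}$ ($g{\left(j \right)} = \left(j + 6\right)^{2} = \left(6 + j\right)^{2}$)
$\sqrt{g{\left(204 \right)} + 43132} = \sqrt{\left(6 + 204\right)^{2} + 43132} = \sqrt{210^{2} + 43132} = \sqrt{44100 + 43132} = \sqrt{87232} = 8 \sqrt{1363}$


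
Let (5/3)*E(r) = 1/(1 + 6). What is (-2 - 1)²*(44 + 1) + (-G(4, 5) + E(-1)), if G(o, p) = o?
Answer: 14038/35 ≈ 401.09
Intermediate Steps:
E(r) = 3/35 (E(r) = 3/(5*(1 + 6)) = (⅗)/7 = (⅗)*(⅐) = 3/35)
(-2 - 1)²*(44 + 1) + (-G(4, 5) + E(-1)) = (-2 - 1)²*(44 + 1) + (-1*4 + 3/35) = (-3)²*45 + (-4 + 3/35) = 9*45 - 137/35 = 405 - 137/35 = 14038/35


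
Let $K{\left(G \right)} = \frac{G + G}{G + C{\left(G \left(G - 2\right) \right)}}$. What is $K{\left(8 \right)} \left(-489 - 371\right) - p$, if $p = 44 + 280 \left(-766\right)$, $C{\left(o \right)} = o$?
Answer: $\frac{1499332}{7} \approx 2.1419 \cdot 10^{5}$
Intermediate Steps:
$K{\left(G \right)} = \frac{2 G}{G + G \left(-2 + G\right)}$ ($K{\left(G \right)} = \frac{G + G}{G + G \left(G - 2\right)} = \frac{2 G}{G + G \left(G - 2\right)} = \frac{2 G}{G + G \left(-2 + G\right)}$)
$p = -214436$ ($p = 44 - 214480 = -214436$)
$K{\left(8 \right)} \left(-489 - 371\right) - p = \frac{2}{-1 + 8} \left(-489 - 371\right) - -214436 = \frac{2}{7} \left(-860\right) + 214436 = - \frac{1720}{7} + 214436 = \frac{1499332}{7}$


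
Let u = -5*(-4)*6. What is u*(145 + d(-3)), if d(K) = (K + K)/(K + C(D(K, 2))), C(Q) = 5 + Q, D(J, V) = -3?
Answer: 18120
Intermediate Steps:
d(K) = 2*K/(2 + K) (d(K) = (K + K)/(K + (5 - 3)) = (2*K)/(K + 2) = (2*K)/(2 + K) = 2*K/(2 + K))
u = 120 (u = 20*6 = 120)
u*(145 + d(-3)) = 120*(145 + 2*(-3)/(2 - 3)) = 120*(145 + 2*(-3)/(-1)) = 120*(145 + 2*(-3)*(-1)) = 120*(145 + 6) = 120*151 = 18120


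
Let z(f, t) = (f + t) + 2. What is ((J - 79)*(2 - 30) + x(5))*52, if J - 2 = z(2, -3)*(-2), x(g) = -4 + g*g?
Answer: 116116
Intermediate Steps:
z(f, t) = 2 + f + t
x(g) = -4 + g²
J = 0 (J = 2 + (2 + 2 - 3)*(-2) = 2 + 1*(-2) = 2 - 2 = 0)
((J - 79)*(2 - 30) + x(5))*52 = ((0 - 79)*(2 - 30) + (-4 + 5²))*52 = (-79*(-28) + (-4 + 25))*52 = (2212 + 21)*52 = 2233*52 = 116116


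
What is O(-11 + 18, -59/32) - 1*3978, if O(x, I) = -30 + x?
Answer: -4001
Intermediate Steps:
O(-11 + 18, -59/32) - 1*3978 = (-30 + (-11 + 18)) - 1*3978 = (-30 + 7) - 3978 = -23 - 3978 = -4001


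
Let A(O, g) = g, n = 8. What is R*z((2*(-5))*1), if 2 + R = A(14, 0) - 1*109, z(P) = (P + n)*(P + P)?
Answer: -4440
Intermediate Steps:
z(P) = 2*P*(8 + P) (z(P) = (P + 8)*(P + P) = (8 + P)*(2*P) = 2*P*(8 + P))
R = -111 (R = -2 + (0 - 1*109) = -2 + (0 - 109) = -2 - 109 = -111)
R*z((2*(-5))*1) = -222*(2*(-5))*1*(8 + (2*(-5))*1) = -222*(-10*1)*(8 - 10*1) = -222*(-10)*(8 - 10) = -222*(-10)*(-2) = -111*40 = -4440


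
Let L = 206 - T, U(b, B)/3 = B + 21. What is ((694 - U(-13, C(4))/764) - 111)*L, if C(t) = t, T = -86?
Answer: 32509601/191 ≈ 1.7021e+5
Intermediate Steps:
U(b, B) = 63 + 3*B (U(b, B) = 3*(B + 21) = 3*(21 + B) = 63 + 3*B)
L = 292 (L = 206 - 1*(-86) = 206 + 86 = 292)
((694 - U(-13, C(4))/764) - 111)*L = ((694 - (63 + 3*4)/764) - 111)*292 = ((694 - (63 + 12)/764) - 111)*292 = ((694 - 75/764) - 111)*292 = (530141/764 - 111)*292 = (445337/764)*292 = 32509601/191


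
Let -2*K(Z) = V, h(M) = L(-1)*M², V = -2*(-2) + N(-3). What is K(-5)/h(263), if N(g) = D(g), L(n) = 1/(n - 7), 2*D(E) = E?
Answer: 10/69169 ≈ 0.00014457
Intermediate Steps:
D(E) = E/2
L(n) = 1/(-7 + n)
N(g) = g/2
V = 5/2 (V = -2*(-2) + (½)*(-3) = 4 - 3/2 = 5/2 ≈ 2.5000)
h(M) = -M²/8 (h(M) = M²/(-7 - 1) = M²/(-8) = -M²/8)
K(Z) = -5/4 (K(Z) = -½*5/2 = -5/4)
K(-5)/h(263) = -5/(4*((-⅛*263²))) = -5/(4*((-⅛*69169))) = -5/(4*(-69169/8)) = -5/4*(-8/69169) = 10/69169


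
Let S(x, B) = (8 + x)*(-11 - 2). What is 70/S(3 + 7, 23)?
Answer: -35/117 ≈ -0.29915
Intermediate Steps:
S(x, B) = -104 - 13*x (S(x, B) = (8 + x)*(-13) = -104 - 13*x)
70/S(3 + 7, 23) = 70/(-104 - 13*(3 + 7)) = 70/(-104 - 13*10) = 70/(-104 - 130) = 70/(-234) = -1/234*70 = -35/117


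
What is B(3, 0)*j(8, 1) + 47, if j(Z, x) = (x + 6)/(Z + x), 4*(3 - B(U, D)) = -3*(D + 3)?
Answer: 613/12 ≈ 51.083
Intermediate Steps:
B(U, D) = 21/4 + 3*D/4 (B(U, D) = 3 - (-3)*(D + 3)/4 = 3 - (-3)*(3 + D)/4 = 3 - (-9 - 3*D)/4 = 3 + (9/4 + 3*D/4) = 21/4 + 3*D/4)
j(Z, x) = (6 + x)/(Z + x)
B(3, 0)*j(8, 1) + 47 = (21/4 + (3/4)*0)*((6 + 1)/(8 + 1)) + 47 = (21/4 + 0)*(7/9) + 47 = 21*((1/9)*7)/4 + 47 = (21/4)*(7/9) + 47 = 49/12 + 47 = 613/12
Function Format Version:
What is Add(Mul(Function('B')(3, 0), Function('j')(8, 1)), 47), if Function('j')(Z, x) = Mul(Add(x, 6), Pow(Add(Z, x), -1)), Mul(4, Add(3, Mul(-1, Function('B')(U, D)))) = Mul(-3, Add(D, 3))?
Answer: Rational(613, 12) ≈ 51.083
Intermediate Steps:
Function('B')(U, D) = Add(Rational(21, 4), Mul(Rational(3, 4), D)) (Function('B')(U, D) = Add(3, Mul(Rational(-1, 4), Mul(-3, Add(D, 3)))) = Add(3, Mul(Rational(-1, 4), Mul(-3, Add(3, D)))) = Add(3, Mul(Rational(-1, 4), Add(-9, Mul(-3, D)))) = Add(3, Add(Rational(9, 4), Mul(Rational(3, 4), D))) = Add(Rational(21, 4), Mul(Rational(3, 4), D)))
Function('j')(Z, x) = Mul(Pow(Add(Z, x), -1), Add(6, x)) (Function('j')(Z, x) = Mul(Add(6, x), Pow(Add(Z, x), -1)) = Mul(Pow(Add(Z, x), -1), Add(6, x)))
Add(Mul(Function('B')(3, 0), Function('j')(8, 1)), 47) = Add(Mul(Add(Rational(21, 4), Mul(Rational(3, 4), 0)), Mul(Pow(Add(8, 1), -1), Add(6, 1))), 47) = Add(Mul(Add(Rational(21, 4), 0), Mul(Pow(9, -1), 7)), 47) = Add(Mul(Rational(21, 4), Mul(Rational(1, 9), 7)), 47) = Add(Mul(Rational(21, 4), Rational(7, 9)), 47) = Add(Rational(49, 12), 47) = Rational(613, 12)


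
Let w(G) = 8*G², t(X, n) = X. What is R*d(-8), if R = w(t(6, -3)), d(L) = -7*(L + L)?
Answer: 32256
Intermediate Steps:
d(L) = -14*L
R = 288 (R = 8*6² = 8*36 = 288)
R*d(-8) = 288*(-14*(-8)) = 288*112 = 32256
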